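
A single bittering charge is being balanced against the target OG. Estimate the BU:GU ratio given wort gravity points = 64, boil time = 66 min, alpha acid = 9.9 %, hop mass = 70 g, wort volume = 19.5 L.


U = 1.65·0.000125^(GP/1000)·(1−e^(−0.04t))/4.15;  IBU = (α/100)·m·U·1000/V;  BU:GU = IBU/GP
U = 1.65·0.000125^(64/1000)·(1−e^(−0.04·66))/4.15 = 0.2077
IBU = (9.9/100)·70·0.2077·1000/19.5 = 73.8216
BU:GU = 73.8216/64

1.1535


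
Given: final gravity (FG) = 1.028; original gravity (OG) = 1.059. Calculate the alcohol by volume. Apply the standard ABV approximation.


ABV = (OG − FG) · 131.25
ABV = (1.059 − 1.028) · 131.25

4.0687 % ABV


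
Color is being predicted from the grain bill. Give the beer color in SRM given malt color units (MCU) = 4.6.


SRM = 1.4922 · MCU^0.6859
SRM = 1.4922 · 4.6^0.6859

4.2502 SRM


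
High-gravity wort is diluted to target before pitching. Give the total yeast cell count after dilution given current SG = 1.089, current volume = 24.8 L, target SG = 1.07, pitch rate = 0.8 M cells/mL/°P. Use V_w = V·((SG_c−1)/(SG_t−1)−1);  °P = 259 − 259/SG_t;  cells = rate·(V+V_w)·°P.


V_w = 24.8·((1.089−1)/(1.07−1)−1) = 6.7314
V_final = 24.8 + 6.7314 = 31.5314
°P = 259 − 259/1.07 = 16.9439
cells = 0.8·31.5314·16.9439

427.4129 billion cells


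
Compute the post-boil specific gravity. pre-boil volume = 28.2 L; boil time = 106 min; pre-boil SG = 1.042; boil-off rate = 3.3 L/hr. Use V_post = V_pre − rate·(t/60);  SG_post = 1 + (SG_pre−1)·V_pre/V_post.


V_post = 28.2 − 3.3·(106/60) = 22.3700
SG_post = 1 + (1.042 − 1)·28.2/22.3700

1.0529


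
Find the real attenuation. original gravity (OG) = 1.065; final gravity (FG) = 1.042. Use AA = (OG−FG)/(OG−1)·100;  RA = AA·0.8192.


AA = (1.065 − 1.042)/(1.065 − 1)·100 = 35.3846
RA = 35.3846·0.8192

28.9871 %


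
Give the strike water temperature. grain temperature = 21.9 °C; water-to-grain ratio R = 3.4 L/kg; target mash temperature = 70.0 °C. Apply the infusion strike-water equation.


T_strike = (0.41/R)·(T_mash − T_grain) + T_mash
T_strike = (0.41/3.4)·(70.0 − 21.9) + 70.0

75.8003 °C


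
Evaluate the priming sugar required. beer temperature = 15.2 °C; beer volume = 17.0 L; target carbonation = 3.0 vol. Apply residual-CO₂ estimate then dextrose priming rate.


residual = 14.695·(0.01821 + 0.09011·e^(−0.04·T));  sugar = (target − residual)·4.0·V
residual = 14.695·(0.01821 + 0.09011·e^(−0.04·15.2)) = 0.9885
sugar = (3.0 − 0.9885)·4.0·17.0

136.7804 g


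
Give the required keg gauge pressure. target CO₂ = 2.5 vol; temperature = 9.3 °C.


psi = vols/(0.01821 + 0.09011·e^(−0.04·T)) − 14.695
psi = 2.5/(0.01821 + 0.09011·e^(−0.04·9.3)) − 14.695

16.4275 psi


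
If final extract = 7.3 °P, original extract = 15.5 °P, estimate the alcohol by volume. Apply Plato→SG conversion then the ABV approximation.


SG = 259/(259 − P);  ABV = (OG − FG)·131.25
OG = 259/(259 − 15.5) = 1.0637
FG = 259/(259 − 7.3) = 1.0290
ABV = (1.0637 − 1.0290)·131.25

4.5481 % ABV


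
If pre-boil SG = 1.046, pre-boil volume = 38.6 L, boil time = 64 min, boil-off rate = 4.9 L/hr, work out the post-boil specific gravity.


V_post = V_pre − rate·(t/60);  SG_post = 1 + (SG_pre−1)·V_pre/V_post
V_post = 38.6 − 4.9·(64/60) = 33.3733
SG_post = 1 + (1.046 − 1)·38.6/33.3733

1.0532


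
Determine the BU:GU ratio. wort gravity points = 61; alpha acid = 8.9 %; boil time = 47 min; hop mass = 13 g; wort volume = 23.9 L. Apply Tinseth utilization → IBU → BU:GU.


U = 1.65·0.000125^(GP/1000)·(1−e^(−0.04t))/4.15;  IBU = (α/100)·m·U·1000/V;  BU:GU = IBU/GP
U = 1.65·0.000125^(61/1000)·(1−e^(−0.04·47))/4.15 = 0.1947
IBU = (8.9/100)·13·0.1947·1000/23.9 = 9.4271
BU:GU = 9.4271/61

0.1545


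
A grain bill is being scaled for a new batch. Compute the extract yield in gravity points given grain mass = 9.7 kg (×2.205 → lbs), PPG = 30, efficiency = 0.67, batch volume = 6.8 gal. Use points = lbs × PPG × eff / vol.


lbs = 9.7 × 2.205 = 21.3885
points = 21.3885 × 30 × 0.67 / 6.8

63.2219 points


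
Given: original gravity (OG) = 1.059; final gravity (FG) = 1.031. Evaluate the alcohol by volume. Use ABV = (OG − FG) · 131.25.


ABV = (1.059 − 1.031) · 131.25

3.6750 % ABV


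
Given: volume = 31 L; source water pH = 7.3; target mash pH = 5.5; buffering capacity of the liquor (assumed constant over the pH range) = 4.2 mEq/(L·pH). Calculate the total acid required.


acid = buffering capacity · (pH_source − pH_target) · V
acid = 4.2 · (7.3 − 5.5) · 31

234.3600 mEq


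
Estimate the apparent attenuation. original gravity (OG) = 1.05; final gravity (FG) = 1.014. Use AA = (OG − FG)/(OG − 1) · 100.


AA = (1.05 − 1.014)/(1.05 − 1) · 100

72.0000 %


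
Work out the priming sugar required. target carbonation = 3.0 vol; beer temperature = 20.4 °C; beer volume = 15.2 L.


residual = 14.695·(0.01821 + 0.09011·e^(−0.04·T));  sugar = (target − residual)·4.0·V
residual = 14.695·(0.01821 + 0.09011·e^(−0.04·20.4)) = 0.8531
sugar = (3.0 − 0.8531)·4.0·15.2

130.5292 g


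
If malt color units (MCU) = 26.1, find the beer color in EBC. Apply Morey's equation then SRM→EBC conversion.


SRM = 1.4922·MCU^0.6859;  EBC = SRM·1.97
SRM = 1.4922·26.1^0.6859 = 13.9798
EBC = 13.9798·1.97

27.5402 EBC


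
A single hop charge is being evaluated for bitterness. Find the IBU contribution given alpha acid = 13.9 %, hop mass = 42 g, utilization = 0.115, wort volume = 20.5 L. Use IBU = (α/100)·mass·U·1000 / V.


IBU = (13.9/100)·42·0.115·1000 / 20.5

32.7498 IBU


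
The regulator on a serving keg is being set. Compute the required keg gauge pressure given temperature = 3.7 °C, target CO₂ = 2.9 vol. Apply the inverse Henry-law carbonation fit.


psi = vols/(0.01821 + 0.09011·e^(−0.04·T)) − 14.695
psi = 2.9/(0.01821 + 0.09011·e^(−0.04·3.7)) − 14.695

15.5374 psi


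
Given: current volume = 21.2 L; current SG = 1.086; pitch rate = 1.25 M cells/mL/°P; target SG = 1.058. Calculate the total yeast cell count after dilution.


V_w = V·((SG_c−1)/(SG_t−1)−1);  °P = 259 − 259/SG_t;  cells = rate·(V+V_w)·°P
V_w = 21.2·((1.086−1)/(1.058−1)−1) = 10.2345
V_final = 21.2 + 10.2345 = 31.4345
°P = 259 − 259/1.058 = 14.1985
cells = 1.25·31.4345·14.1985

557.9026 billion cells


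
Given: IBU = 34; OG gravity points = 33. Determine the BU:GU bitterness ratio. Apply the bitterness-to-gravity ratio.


BU:GU = IBU / OG_points
BU:GU = 34 / 33

1.0303


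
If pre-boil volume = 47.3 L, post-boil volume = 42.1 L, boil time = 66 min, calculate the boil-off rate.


rate = (V_pre − V_post) / (t_min/60)
rate = (47.3 − 42.1) / (66/60)

4.7273 L/hr


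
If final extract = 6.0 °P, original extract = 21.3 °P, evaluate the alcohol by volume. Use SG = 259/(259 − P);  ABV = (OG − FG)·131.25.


OG = 259/(259 − 21.3) = 1.0896
FG = 259/(259 − 6.0) = 1.0237
ABV = (1.0896 − 1.0237)·131.25

8.6485 % ABV


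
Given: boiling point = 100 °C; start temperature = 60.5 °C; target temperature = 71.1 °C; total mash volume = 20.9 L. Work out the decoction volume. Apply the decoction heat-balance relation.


V_dec = V_total·(T_target − T_start)/(T_boil − T_start)
V_dec = 20.9·(71.1 − 60.5)/(100 − 60.5)

5.6086 L


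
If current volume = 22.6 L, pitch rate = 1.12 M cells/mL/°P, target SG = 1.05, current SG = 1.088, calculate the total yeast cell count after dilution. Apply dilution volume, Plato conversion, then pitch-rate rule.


V_w = V·((SG_c−1)/(SG_t−1)−1);  °P = 259 − 259/SG_t;  cells = rate·(V+V_w)·°P
V_w = 22.6·((1.088−1)/(1.05−1)−1) = 17.1760
V_final = 22.6 + 17.1760 = 39.7760
°P = 259 − 259/1.05 = 12.3333
cells = 1.12·39.7760·12.3333

549.4391 billion cells


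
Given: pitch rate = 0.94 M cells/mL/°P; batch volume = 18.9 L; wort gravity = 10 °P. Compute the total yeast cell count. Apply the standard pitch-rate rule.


cells (billions) = rate · V_L · °P
cells = 0.94 · 18.9 · 10

177.6600 billion cells


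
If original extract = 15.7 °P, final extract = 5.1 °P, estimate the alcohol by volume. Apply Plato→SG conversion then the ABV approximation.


SG = 259/(259 − P);  ABV = (OG − FG)·131.25
OG = 259/(259 − 15.7) = 1.0645
FG = 259/(259 − 5.1) = 1.0201
ABV = (1.0645 − 1.0201)·131.25

5.8331 % ABV


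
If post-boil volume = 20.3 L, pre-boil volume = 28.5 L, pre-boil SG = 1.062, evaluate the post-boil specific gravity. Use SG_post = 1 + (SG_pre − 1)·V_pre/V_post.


pts_pre = (1.062 − 1)·1000 = 62.0000
pts_post = 62.0000·28.5/20.3 = 87.0443
SG_post = 1 + 87.0443/1000

1.0870


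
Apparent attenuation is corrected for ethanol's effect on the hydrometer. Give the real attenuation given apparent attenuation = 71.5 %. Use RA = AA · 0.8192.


RA = 71.5 · 0.8192

58.5728 %


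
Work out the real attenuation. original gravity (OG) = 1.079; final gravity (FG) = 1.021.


AA = (OG−FG)/(OG−1)·100;  RA = AA·0.8192
AA = (1.079 − 1.021)/(1.079 − 1)·100 = 73.4177
RA = 73.4177·0.8192

60.1438 %


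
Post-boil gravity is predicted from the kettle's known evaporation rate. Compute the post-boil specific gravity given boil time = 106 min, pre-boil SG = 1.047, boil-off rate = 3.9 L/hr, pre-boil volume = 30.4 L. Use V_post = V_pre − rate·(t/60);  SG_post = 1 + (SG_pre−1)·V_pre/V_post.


V_post = 30.4 − 3.9·(106/60) = 23.5100
SG_post = 1 + (1.047 − 1)·30.4/23.5100

1.0608


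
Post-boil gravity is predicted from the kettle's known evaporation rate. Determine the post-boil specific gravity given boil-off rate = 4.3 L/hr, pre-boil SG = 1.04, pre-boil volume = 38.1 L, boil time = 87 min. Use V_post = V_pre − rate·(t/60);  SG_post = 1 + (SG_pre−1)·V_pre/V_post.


V_post = 38.1 − 4.3·(87/60) = 31.8650
SG_post = 1 + (1.04 − 1)·38.1/31.8650

1.0478


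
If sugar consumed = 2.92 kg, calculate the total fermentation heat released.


Q = m_sugar · 590 kJ/kg
Q = 2.92 · 590

1722.8000 kJ


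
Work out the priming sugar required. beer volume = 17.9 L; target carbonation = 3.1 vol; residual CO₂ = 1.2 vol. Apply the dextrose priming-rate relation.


sugar = (target − residual)·4.0·V
sugar = (3.1 − 1.2)·4.0·17.9

136.0400 g


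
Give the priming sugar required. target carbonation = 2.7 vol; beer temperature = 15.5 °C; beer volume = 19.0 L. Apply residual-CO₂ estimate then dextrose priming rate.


residual = 14.695·(0.01821 + 0.09011·e^(−0.04·T));  sugar = (target − residual)·4.0·V
residual = 14.695·(0.01821 + 0.09011·e^(−0.04·15.5)) = 0.9799
sugar = (2.7 − 0.9799)·4.0·19.0

130.7258 g


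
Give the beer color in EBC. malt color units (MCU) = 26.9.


SRM = 1.4922·MCU^0.6859;  EBC = SRM·1.97
SRM = 1.4922·26.9^0.6859 = 14.2723
EBC = 14.2723·1.97

28.1164 EBC


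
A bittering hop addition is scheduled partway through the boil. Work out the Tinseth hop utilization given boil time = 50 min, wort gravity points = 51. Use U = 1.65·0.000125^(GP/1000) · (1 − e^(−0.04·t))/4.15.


bigness = 1.65·0.000125^(51/1000) = 1.0433
boil_factor = (1 − e^(−0.04·50))/4.15 = 0.2084
U = 1.0433 · 0.2084

0.2174


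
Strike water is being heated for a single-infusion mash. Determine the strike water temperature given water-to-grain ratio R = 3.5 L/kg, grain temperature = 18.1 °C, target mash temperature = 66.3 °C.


T_strike = (0.41/R)·(T_mash − T_grain) + T_mash
T_strike = (0.41/3.5)·(66.3 − 18.1) + 66.3

71.9463 °C


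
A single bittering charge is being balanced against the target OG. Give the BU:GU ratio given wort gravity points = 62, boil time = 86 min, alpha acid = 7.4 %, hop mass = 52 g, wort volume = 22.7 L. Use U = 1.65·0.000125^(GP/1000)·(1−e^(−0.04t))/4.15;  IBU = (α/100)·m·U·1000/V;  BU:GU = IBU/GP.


U = 1.65·0.000125^(62/1000)·(1−e^(−0.04·86))/4.15 = 0.2204
IBU = (7.4/100)·52·0.2204·1000/22.7 = 37.3680
BU:GU = 37.3680/62

0.6027


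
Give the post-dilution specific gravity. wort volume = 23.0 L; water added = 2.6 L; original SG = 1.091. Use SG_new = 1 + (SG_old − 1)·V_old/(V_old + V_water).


pts = (1.091 − 1)·1000·23.0/(23.0 + 2.6) = 81.7578
SG_new = 1 + 81.7578/1000

1.0818


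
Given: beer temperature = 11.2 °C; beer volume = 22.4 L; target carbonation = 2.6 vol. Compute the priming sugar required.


residual = 14.695·(0.01821 + 0.09011·e^(−0.04·T));  sugar = (target − residual)·4.0·V
residual = 14.695·(0.01821 + 0.09011·e^(−0.04·11.2)) = 1.1136
sugar = (2.6 − 1.1136)·4.0·22.4

133.1804 g


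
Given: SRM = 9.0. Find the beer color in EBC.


EBC = SRM · 1.97
EBC = 9.0 · 1.97

17.7300 EBC


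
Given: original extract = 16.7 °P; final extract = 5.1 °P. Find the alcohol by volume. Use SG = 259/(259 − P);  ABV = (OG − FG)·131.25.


OG = 259/(259 − 16.7) = 1.0689
FG = 259/(259 − 5.1) = 1.0201
ABV = (1.0689 − 1.0201)·131.25

6.4097 % ABV


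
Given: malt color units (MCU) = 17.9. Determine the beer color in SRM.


SRM = 1.4922 · MCU^0.6859
SRM = 1.4922 · 17.9^0.6859

10.7934 SRM


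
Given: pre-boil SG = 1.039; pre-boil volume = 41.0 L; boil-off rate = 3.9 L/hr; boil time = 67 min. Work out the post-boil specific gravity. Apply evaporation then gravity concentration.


V_post = V_pre − rate·(t/60);  SG_post = 1 + (SG_pre−1)·V_pre/V_post
V_post = 41.0 − 3.9·(67/60) = 36.6450
SG_post = 1 + (1.039 − 1)·41.0/36.6450

1.0436


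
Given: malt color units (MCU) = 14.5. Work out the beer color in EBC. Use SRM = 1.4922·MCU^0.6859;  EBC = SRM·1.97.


SRM = 1.4922·14.5^0.6859 = 9.3413
EBC = 9.3413·1.97

18.4024 EBC


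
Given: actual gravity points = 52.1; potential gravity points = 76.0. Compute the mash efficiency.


efficiency = actual / potential × 100
efficiency = 52.1 / 76.0 × 100

68.5526 %


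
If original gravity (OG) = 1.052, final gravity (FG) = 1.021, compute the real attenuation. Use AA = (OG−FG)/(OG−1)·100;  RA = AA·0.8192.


AA = (1.052 − 1.021)/(1.052 − 1)·100 = 59.6154
RA = 59.6154·0.8192

48.8369 %


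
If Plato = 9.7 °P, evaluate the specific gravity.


SG = 259/(259 − P)
SG = 259/(259 − 9.7)

1.0389


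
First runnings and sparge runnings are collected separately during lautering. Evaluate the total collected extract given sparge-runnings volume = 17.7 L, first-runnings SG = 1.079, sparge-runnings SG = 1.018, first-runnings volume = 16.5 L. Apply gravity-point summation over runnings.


total = Σ (SG_i − 1)·1000·V_i
first = (1.079 − 1)·1000·16.5 = 1303.5000
sparge = (1.018 − 1)·1000·17.7 = 318.6000
total = 1303.5000 + 318.6000

1622.1000 gravity·L


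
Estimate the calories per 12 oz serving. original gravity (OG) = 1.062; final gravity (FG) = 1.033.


ABW = (OG−FG)·131.25·0.79/FG;  °P = 259 − 259/SG (for OG→OE and FG→AE);  RE = 0.1808·OE + 0.8192·AE;  Cal = (6.9·ABW + 4·(RE−0.1))·FG·3.55
ABW = (1.062 − 1.033)·131.25·0.79/1.033 = 2.9109
OE = 259 − 259/1.062 = 15.1205 °P
AE = 259 − 259/1.033 = 8.2740 °P
RE = 0.1808·15.1205 + 0.8192·8.2740 = 9.5118 °P
Cal = (6.9·2.9109 + 4·(9.5118−0.1))·1.033·3.55

211.7131 kcal


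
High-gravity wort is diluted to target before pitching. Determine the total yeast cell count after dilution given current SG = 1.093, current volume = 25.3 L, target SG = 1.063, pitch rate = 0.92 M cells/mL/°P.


V_w = V·((SG_c−1)/(SG_t−1)−1);  °P = 259 − 259/SG_t;  cells = rate·(V+V_w)·°P
V_w = 25.3·((1.093−1)/(1.063−1)−1) = 12.0476
V_final = 25.3 + 12.0476 = 37.3476
°P = 259 − 259/1.063 = 15.3500
cells = 0.92·37.3476·15.3500

527.4215 billion cells


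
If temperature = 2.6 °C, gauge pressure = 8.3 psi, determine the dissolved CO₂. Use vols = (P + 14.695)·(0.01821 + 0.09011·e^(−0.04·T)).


vols = (8.3 + 14.695)·(0.01821 + 0.09011·e^(−0.04·2.6))

2.2861 volumes


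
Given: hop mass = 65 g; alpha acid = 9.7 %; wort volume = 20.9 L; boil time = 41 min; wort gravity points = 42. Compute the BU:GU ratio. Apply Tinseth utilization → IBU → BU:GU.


U = 1.65·0.000125^(GP/1000)·(1−e^(−0.04t))/4.15;  IBU = (α/100)·m·U·1000/V;  BU:GU = IBU/GP
U = 1.65·0.000125^(42/1000)·(1−e^(−0.04·41))/4.15 = 0.2197
IBU = (9.7/100)·65·0.2197·1000/20.9 = 66.2812
BU:GU = 66.2812/42

1.5781


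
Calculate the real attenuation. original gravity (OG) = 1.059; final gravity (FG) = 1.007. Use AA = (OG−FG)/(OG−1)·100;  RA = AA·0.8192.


AA = (1.059 − 1.007)/(1.059 − 1)·100 = 88.1356
RA = 88.1356·0.8192

72.2007 %


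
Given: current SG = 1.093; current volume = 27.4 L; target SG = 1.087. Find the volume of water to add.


V_water = V·((SG_curr − 1)/(SG_target − 1) − 1)
V_water = 27.4·((1.093 − 1)/(1.087 − 1) − 1)

1.8897 L


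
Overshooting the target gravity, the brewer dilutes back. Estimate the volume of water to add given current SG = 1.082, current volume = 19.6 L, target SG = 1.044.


V_water = V·((SG_curr − 1)/(SG_target − 1) − 1)
V_water = 19.6·((1.082 − 1)/(1.044 − 1) − 1)

16.9273 L


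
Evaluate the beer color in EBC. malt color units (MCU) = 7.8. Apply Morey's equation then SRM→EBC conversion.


SRM = 1.4922·MCU^0.6859;  EBC = SRM·1.97
SRM = 1.4922·7.8^0.6859 = 6.1054
EBC = 6.1054·1.97

12.0277 EBC


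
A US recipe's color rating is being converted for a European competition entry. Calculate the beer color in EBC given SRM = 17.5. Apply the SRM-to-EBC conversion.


EBC = SRM · 1.97
EBC = 17.5 · 1.97

34.4750 EBC


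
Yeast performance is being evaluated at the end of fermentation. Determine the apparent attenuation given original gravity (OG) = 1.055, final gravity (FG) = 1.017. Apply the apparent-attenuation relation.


AA = (OG − FG)/(OG − 1) · 100
AA = (1.055 − 1.017)/(1.055 − 1) · 100

69.0909 %


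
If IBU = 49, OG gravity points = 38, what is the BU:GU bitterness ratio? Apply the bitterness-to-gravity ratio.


BU:GU = IBU / OG_points
BU:GU = 49 / 38

1.2895


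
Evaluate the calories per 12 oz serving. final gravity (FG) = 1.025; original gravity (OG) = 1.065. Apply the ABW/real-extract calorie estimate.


ABW = (OG−FG)·131.25·0.79/FG;  °P = 259 − 259/SG (for OG→OE and FG→AE);  RE = 0.1808·OE + 0.8192·AE;  Cal = (6.9·ABW + 4·(RE−0.1))·FG·3.55
ABW = (1.065 − 1.025)·131.25·0.79/1.025 = 4.0463
OE = 259 − 259/1.065 = 15.8075 °P
AE = 259 − 259/1.025 = 6.3171 °P
RE = 0.1808·15.8075 + 0.8192·6.3171 = 8.0329 °P
Cal = (6.9·4.0463 + 4·(8.0329−0.1))·1.025·3.55

217.0570 kcal


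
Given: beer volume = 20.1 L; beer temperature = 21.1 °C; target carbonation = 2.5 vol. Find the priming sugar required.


residual = 14.695·(0.01821 + 0.09011·e^(−0.04·T));  sugar = (target − residual)·4.0·V
residual = 14.695·(0.01821 + 0.09011·e^(−0.04·21.1)) = 0.8370
sugar = (2.5 − 0.8370)·4.0·20.1

133.7076 g


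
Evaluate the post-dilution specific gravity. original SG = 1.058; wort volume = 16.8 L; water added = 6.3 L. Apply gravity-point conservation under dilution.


SG_new = 1 + (SG_old − 1)·V_old/(V_old + V_water)
pts = (1.058 − 1)·1000·16.8/(16.8 + 6.3) = 42.1818
SG_new = 1 + 42.1818/1000

1.0422


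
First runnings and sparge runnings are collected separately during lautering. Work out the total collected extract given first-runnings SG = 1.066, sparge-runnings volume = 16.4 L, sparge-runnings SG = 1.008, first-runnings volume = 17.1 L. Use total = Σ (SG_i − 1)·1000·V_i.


first = (1.066 − 1)·1000·17.1 = 1128.6000
sparge = (1.008 − 1)·1000·16.4 = 131.2000
total = 1128.6000 + 131.2000

1259.8000 gravity·L


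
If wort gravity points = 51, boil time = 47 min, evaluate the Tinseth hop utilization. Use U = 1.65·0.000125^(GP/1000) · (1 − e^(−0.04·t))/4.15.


bigness = 1.65·0.000125^(51/1000) = 1.0433
boil_factor = (1 − e^(−0.04·47))/4.15 = 0.2042
U = 1.0433 · 0.2042

0.2130


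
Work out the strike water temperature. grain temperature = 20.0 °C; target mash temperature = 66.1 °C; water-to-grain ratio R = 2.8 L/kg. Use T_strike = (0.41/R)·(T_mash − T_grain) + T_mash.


T_strike = (0.41/2.8)·(66.1 − 20.0) + 66.1

72.8504 °C


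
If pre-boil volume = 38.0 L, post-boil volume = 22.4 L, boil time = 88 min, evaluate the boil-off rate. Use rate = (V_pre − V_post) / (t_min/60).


rate = (38.0 − 22.4) / (88/60)

10.6364 L/hr


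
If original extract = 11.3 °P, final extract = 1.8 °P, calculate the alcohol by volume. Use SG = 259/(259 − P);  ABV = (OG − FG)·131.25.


OG = 259/(259 − 11.3) = 1.0456
FG = 259/(259 − 1.8) = 1.0070
ABV = (1.0456 − 1.0070)·131.25

5.0690 % ABV


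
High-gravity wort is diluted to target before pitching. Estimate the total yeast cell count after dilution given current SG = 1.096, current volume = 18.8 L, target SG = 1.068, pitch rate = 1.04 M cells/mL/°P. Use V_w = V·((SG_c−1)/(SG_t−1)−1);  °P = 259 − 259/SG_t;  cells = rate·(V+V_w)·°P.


V_w = 18.8·((1.096−1)/(1.068−1)−1) = 7.7412
V_final = 18.8 + 7.7412 = 26.5412
°P = 259 − 259/1.068 = 16.4906
cells = 1.04·26.5412·16.4906

455.1881 billion cells


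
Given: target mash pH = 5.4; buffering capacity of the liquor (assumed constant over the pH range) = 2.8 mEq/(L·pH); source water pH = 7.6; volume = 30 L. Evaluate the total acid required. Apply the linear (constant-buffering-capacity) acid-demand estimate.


acid = buffering capacity · (pH_source − pH_target) · V
acid = 2.8 · (7.6 − 5.4) · 30

184.8000 mEq


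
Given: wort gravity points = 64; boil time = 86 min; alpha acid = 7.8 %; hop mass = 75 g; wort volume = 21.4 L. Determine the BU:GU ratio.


U = 1.65·0.000125^(GP/1000)·(1−e^(−0.04t))/4.15;  IBU = (α/100)·m·U·1000/V;  BU:GU = IBU/GP
U = 1.65·0.000125^(64/1000)·(1−e^(−0.04·86))/4.15 = 0.2165
IBU = (7.8/100)·75·0.2165·1000/21.4 = 59.1870
BU:GU = 59.1870/64

0.9248


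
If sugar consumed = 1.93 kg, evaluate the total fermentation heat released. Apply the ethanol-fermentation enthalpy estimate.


Q = m_sugar · 590 kJ/kg
Q = 1.93 · 590

1138.7000 kJ


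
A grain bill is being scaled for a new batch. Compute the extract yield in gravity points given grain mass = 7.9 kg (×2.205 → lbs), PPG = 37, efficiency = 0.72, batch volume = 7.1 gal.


points = lbs × PPG × eff / vol
lbs = 7.9 × 2.205 = 17.4195
points = 17.4195 × 37 × 0.72 / 7.1

65.3599 points


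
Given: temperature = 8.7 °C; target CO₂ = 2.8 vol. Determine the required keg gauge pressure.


psi = vols/(0.01821 + 0.09011·e^(−0.04·T)) − 14.695
psi = 2.8/(0.01821 + 0.09011·e^(−0.04·8.7)) − 14.695

19.5195 psi


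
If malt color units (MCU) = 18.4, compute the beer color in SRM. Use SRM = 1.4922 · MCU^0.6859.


SRM = 1.4922 · 18.4^0.6859

10.9993 SRM


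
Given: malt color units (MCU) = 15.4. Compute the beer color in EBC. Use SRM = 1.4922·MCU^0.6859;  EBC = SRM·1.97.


SRM = 1.4922·15.4^0.6859 = 9.7353
EBC = 9.7353·1.97

19.1785 EBC


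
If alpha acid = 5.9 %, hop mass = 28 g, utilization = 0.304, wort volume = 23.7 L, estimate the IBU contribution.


IBU = (α/100)·mass·U·1000 / V
IBU = (5.9/100)·28·0.304·1000 / 23.7

21.1902 IBU


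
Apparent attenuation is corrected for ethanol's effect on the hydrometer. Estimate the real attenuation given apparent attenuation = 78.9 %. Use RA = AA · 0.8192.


RA = 78.9 · 0.8192

64.6349 %


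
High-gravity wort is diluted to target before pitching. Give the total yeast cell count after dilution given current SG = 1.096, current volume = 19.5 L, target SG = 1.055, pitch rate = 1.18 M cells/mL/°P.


V_w = V·((SG_c−1)/(SG_t−1)−1);  °P = 259 − 259/SG_t;  cells = rate·(V+V_w)·°P
V_w = 19.5·((1.096−1)/(1.055−1)−1) = 14.5364
V_final = 19.5 + 14.5364 = 34.0364
°P = 259 − 259/1.055 = 13.5024
cells = 1.18·34.0364·13.5024

542.2944 billion cells


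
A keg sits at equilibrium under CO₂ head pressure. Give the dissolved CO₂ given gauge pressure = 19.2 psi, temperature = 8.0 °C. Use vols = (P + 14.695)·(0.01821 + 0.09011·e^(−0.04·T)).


vols = (19.2 + 14.695)·(0.01821 + 0.09011·e^(−0.04·8.0))

2.8351 volumes


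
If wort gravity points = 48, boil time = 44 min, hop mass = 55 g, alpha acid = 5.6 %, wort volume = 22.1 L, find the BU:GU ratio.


U = 1.65·0.000125^(GP/1000)·(1−e^(−0.04t))/4.15;  IBU = (α/100)·m·U·1000/V;  BU:GU = IBU/GP
U = 1.65·0.000125^(48/1000)·(1−e^(−0.04·44))/4.15 = 0.2138
IBU = (5.6/100)·55·0.2138·1000/22.1 = 29.8025
BU:GU = 29.8025/48

0.6209


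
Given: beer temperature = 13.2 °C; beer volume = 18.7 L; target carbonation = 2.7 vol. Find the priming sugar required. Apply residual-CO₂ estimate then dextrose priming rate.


residual = 14.695·(0.01821 + 0.09011·e^(−0.04·T));  sugar = (target − residual)·4.0·V
residual = 14.695·(0.01821 + 0.09011·e^(−0.04·13.2)) = 1.0486
sugar = (2.7 − 1.0486)·4.0·18.7

123.5272 g


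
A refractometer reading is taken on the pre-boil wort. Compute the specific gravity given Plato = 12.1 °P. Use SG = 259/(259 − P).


SG = 259/(259 − 12.1)

1.0490


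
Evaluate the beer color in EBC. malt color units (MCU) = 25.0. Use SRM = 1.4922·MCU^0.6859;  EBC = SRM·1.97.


SRM = 1.4922·25.0^0.6859 = 13.5729
EBC = 13.5729·1.97

26.7387 EBC


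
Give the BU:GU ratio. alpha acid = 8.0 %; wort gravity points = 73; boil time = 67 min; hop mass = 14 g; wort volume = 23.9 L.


U = 1.65·0.000125^(GP/1000)·(1−e^(−0.04t))/4.15;  IBU = (α/100)·m·U·1000/V;  BU:GU = IBU/GP
U = 1.65·0.000125^(73/1000)·(1−e^(−0.04·67))/4.15 = 0.1922
IBU = (8.0/100)·14·0.1922·1000/23.9 = 9.0050
BU:GU = 9.0050/73

0.1234


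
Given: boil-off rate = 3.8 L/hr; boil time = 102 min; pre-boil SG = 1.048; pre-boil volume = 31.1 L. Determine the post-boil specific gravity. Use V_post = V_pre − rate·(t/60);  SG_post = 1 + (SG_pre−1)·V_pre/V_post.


V_post = 31.1 − 3.8·(102/60) = 24.6400
SG_post = 1 + (1.048 − 1)·31.1/24.6400

1.0606


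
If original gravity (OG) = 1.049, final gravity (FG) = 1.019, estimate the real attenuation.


AA = (OG−FG)/(OG−1)·100;  RA = AA·0.8192
AA = (1.049 − 1.019)/(1.049 − 1)·100 = 61.2245
RA = 61.2245·0.8192

50.1551 %


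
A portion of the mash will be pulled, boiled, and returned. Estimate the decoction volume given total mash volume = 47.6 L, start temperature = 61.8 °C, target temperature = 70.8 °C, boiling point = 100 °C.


V_dec = V_total·(T_target − T_start)/(T_boil − T_start)
V_dec = 47.6·(70.8 − 61.8)/(100 − 61.8)

11.2147 L


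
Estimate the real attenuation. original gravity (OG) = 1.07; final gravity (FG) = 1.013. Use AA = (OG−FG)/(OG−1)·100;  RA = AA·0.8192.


AA = (1.07 − 1.013)/(1.07 − 1)·100 = 81.4286
RA = 81.4286·0.8192

66.7063 %


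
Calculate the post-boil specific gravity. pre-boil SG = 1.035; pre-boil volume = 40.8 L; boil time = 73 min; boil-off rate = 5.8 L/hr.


V_post = V_pre − rate·(t/60);  SG_post = 1 + (SG_pre−1)·V_pre/V_post
V_post = 40.8 − 5.8·(73/60) = 33.7433
SG_post = 1 + (1.035 − 1)·40.8/33.7433

1.0423


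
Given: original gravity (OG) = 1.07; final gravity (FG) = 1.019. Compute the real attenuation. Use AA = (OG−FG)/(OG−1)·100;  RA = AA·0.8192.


AA = (1.07 − 1.019)/(1.07 − 1)·100 = 72.8571
RA = 72.8571·0.8192

59.6846 %


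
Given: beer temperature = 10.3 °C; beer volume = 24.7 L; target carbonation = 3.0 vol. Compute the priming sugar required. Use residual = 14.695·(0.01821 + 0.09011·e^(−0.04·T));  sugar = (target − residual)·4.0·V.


residual = 14.695·(0.01821 + 0.09011·e^(−0.04·10.3)) = 1.1446
sugar = (3.0 − 1.1446)·4.0·24.7

183.3112 g


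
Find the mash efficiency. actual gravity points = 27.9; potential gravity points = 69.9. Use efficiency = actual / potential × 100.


efficiency = 27.9 / 69.9 × 100

39.9142 %


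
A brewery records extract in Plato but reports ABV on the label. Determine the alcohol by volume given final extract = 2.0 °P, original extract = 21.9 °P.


SG = 259/(259 − P);  ABV = (OG − FG)·131.25
OG = 259/(259 − 21.9) = 1.0924
FG = 259/(259 − 2.0) = 1.0078
ABV = (1.0924 − 1.0078)·131.25

11.1016 % ABV


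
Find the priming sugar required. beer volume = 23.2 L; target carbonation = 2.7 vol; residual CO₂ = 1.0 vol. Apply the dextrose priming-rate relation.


sugar = (target − residual)·4.0·V
sugar = (2.7 − 1.0)·4.0·23.2

157.7600 g


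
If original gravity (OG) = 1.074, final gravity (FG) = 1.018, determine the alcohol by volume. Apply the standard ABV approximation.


ABV = (OG − FG) · 131.25
ABV = (1.074 − 1.018) · 131.25

7.3500 % ABV


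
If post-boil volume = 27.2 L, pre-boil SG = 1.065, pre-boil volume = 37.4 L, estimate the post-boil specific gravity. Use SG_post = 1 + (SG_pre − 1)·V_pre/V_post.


pts_pre = (1.065 − 1)·1000 = 65.0000
pts_post = 65.0000·37.4/27.2 = 89.3750
SG_post = 1 + 89.3750/1000

1.0894


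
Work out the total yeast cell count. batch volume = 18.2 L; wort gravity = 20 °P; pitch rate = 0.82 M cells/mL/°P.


cells (billions) = rate · V_L · °P
cells = 0.82 · 18.2 · 20

298.4800 billion cells


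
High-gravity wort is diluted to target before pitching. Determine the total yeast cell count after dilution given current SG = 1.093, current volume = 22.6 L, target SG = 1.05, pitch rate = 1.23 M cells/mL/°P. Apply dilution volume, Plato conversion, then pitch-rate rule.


V_w = V·((SG_c−1)/(SG_t−1)−1);  °P = 259 − 259/SG_t;  cells = rate·(V+V_w)·°P
V_w = 22.6·((1.093−1)/(1.05−1)−1) = 19.4360
V_final = 22.6 + 19.4360 = 42.0360
°P = 259 − 259/1.05 = 12.3333
cells = 1.23·42.0360·12.3333

637.6861 billion cells


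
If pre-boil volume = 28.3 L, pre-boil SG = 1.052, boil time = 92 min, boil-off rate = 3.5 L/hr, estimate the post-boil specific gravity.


V_post = V_pre − rate·(t/60);  SG_post = 1 + (SG_pre−1)·V_pre/V_post
V_post = 28.3 − 3.5·(92/60) = 22.9333
SG_post = 1 + (1.052 − 1)·28.3/22.9333

1.0642


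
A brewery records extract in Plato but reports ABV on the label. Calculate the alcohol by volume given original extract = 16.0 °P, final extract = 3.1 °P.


SG = 259/(259 − P);  ABV = (OG − FG)·131.25
OG = 259/(259 − 16.0) = 1.0658
FG = 259/(259 − 3.1) = 1.0121
ABV = (1.0658 − 1.0121)·131.25

7.0520 % ABV


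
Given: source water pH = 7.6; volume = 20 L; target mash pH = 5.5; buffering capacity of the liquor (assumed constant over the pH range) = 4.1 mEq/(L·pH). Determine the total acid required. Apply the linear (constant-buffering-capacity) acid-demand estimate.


acid = buffering capacity · (pH_source − pH_target) · V
acid = 4.1 · (7.6 − 5.5) · 20

172.2000 mEq


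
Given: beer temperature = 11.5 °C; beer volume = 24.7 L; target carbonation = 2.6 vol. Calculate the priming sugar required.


residual = 14.695·(0.01821 + 0.09011·e^(−0.04·T));  sugar = (target − residual)·4.0·V
residual = 14.695·(0.01821 + 0.09011·e^(−0.04·11.5)) = 1.1035
sugar = (2.6 − 1.1035)·4.0·24.7

147.8522 g


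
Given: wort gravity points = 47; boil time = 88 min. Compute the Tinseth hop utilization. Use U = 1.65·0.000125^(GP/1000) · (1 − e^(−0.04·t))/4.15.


bigness = 1.65·0.000125^(47/1000) = 1.0815
boil_factor = (1 − e^(−0.04·88))/4.15 = 0.2338
U = 1.0815 · 0.2338

0.2529


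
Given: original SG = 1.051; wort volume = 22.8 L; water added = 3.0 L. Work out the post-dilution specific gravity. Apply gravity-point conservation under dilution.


SG_new = 1 + (SG_old − 1)·V_old/(V_old + V_water)
pts = (1.051 − 1)·1000·22.8/(22.8 + 3.0) = 45.0698
SG_new = 1 + 45.0698/1000

1.0451


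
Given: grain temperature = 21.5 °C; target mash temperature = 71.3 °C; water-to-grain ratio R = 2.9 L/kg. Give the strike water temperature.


T_strike = (0.41/R)·(T_mash − T_grain) + T_mash
T_strike = (0.41/2.9)·(71.3 − 21.5) + 71.3

78.3407 °C


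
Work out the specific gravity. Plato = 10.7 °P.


SG = 259/(259 − P)
SG = 259/(259 − 10.7)

1.0431


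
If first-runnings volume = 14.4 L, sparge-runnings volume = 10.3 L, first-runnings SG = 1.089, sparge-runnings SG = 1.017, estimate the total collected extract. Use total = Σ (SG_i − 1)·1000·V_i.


first = (1.089 − 1)·1000·14.4 = 1281.6000
sparge = (1.017 − 1)·1000·10.3 = 175.1000
total = 1281.6000 + 175.1000

1456.7000 gravity·L


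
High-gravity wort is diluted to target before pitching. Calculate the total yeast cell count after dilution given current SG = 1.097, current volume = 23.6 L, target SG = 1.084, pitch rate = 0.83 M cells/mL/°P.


V_w = V·((SG_c−1)/(SG_t−1)−1);  °P = 259 − 259/SG_t;  cells = rate·(V+V_w)·°P
V_w = 23.6·((1.097−1)/(1.084−1)−1) = 3.6524
V_final = 23.6 + 3.6524 = 27.2524
°P = 259 − 259/1.084 = 20.0701
cells = 0.83·27.2524·20.0701

453.9754 billion cells


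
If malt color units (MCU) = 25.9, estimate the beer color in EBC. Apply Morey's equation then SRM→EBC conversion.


SRM = 1.4922·MCU^0.6859;  EBC = SRM·1.97
SRM = 1.4922·25.9^0.6859 = 13.9062
EBC = 13.9062·1.97

27.3953 EBC


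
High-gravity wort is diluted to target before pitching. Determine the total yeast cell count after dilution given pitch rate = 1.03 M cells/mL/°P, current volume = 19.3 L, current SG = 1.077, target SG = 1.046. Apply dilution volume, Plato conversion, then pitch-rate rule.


V_w = V·((SG_c−1)/(SG_t−1)−1);  °P = 259 − 259/SG_t;  cells = rate·(V+V_w)·°P
V_w = 19.3·((1.077−1)/(1.046−1)−1) = 13.0065
V_final = 19.3 + 13.0065 = 32.3065
°P = 259 − 259/1.046 = 11.3901
cells = 1.03·32.3065·11.3901

379.0123 billion cells


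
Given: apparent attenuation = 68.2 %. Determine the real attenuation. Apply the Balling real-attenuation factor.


RA = AA · 0.8192
RA = 68.2 · 0.8192

55.8694 %


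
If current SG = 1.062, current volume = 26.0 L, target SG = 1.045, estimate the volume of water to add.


V_water = V·((SG_curr − 1)/(SG_target − 1) − 1)
V_water = 26.0·((1.062 − 1)/(1.045 − 1) − 1)

9.8222 L


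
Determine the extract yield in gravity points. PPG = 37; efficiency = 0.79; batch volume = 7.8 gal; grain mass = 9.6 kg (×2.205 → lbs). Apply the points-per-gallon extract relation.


points = lbs × PPG × eff / vol
lbs = 9.6 × 2.205 = 21.1680
points = 21.1680 × 37 × 0.79 / 7.8

79.3257 points


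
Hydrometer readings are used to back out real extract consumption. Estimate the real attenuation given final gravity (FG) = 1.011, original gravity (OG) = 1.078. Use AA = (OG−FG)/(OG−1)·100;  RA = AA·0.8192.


AA = (1.078 − 1.011)/(1.078 − 1)·100 = 85.8974
RA = 85.8974·0.8192

70.3672 %


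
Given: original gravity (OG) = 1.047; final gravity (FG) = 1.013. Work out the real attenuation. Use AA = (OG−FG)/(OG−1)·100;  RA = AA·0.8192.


AA = (1.047 − 1.013)/(1.047 − 1)·100 = 72.3404
RA = 72.3404·0.8192

59.2613 %


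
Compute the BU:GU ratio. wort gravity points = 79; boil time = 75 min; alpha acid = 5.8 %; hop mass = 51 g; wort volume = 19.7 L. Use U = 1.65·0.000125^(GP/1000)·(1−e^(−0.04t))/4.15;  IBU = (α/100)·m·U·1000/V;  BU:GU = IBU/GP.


U = 1.65·0.000125^(79/1000)·(1−e^(−0.04·75))/4.15 = 0.1857
IBU = (5.8/100)·51·0.1857·1000/19.7 = 27.8897
BU:GU = 27.8897/79

0.3530


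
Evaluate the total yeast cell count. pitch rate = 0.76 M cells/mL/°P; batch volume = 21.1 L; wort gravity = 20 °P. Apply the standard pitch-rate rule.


cells (billions) = rate · V_L · °P
cells = 0.76 · 21.1 · 20

320.7200 billion cells


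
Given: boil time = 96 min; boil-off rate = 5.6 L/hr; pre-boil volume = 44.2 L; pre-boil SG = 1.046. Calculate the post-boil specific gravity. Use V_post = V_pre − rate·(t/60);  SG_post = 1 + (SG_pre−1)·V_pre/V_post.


V_post = 44.2 − 5.6·(96/60) = 35.2400
SG_post = 1 + (1.046 − 1)·44.2/35.2400

1.0577


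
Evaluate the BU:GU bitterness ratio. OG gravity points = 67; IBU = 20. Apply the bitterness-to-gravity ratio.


BU:GU = IBU / OG_points
BU:GU = 20 / 67

0.2985


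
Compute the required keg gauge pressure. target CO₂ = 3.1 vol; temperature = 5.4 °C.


psi = vols/(0.01821 + 0.09011·e^(−0.04·T)) − 14.695
psi = 3.1/(0.01821 + 0.09011·e^(−0.04·5.4)) − 14.695

19.4404 psi


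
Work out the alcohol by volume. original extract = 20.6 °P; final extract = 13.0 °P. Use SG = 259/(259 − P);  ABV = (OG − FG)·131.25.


OG = 259/(259 − 20.6) = 1.0864
FG = 259/(259 − 13.0) = 1.0528
ABV = (1.0864 − 1.0528)·131.25

4.4053 % ABV


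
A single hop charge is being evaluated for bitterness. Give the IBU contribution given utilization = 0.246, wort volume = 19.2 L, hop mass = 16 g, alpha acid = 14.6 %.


IBU = (α/100)·mass·U·1000 / V
IBU = (14.6/100)·16·0.246·1000 / 19.2

29.9300 IBU


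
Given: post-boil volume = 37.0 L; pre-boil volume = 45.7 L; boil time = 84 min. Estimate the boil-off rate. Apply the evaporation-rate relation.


rate = (V_pre − V_post) / (t_min/60)
rate = (45.7 − 37.0) / (84/60)

6.2143 L/hr


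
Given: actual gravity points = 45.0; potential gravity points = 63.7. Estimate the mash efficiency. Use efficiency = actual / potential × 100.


efficiency = 45.0 / 63.7 × 100

70.6436 %


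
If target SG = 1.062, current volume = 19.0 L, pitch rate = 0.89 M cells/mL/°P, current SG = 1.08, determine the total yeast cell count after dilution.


V_w = V·((SG_c−1)/(SG_t−1)−1);  °P = 259 − 259/SG_t;  cells = rate·(V+V_w)·°P
V_w = 19.0·((1.08−1)/(1.062−1)−1) = 5.5161
V_final = 19.0 + 5.5161 = 24.5161
°P = 259 − 259/1.062 = 15.1205
cells = 0.89·24.5161·15.1205

329.9202 billion cells


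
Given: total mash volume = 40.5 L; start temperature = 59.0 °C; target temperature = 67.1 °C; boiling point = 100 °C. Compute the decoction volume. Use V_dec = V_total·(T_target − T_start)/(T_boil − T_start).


V_dec = 40.5·(67.1 − 59.0)/(100 − 59.0)

8.0012 L


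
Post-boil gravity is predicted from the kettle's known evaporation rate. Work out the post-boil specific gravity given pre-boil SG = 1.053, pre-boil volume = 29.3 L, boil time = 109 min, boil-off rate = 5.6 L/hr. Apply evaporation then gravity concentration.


V_post = V_pre − rate·(t/60);  SG_post = 1 + (SG_pre−1)·V_pre/V_post
V_post = 29.3 − 5.6·(109/60) = 19.1267
SG_post = 1 + (1.053 − 1)·29.3/19.1267

1.0812


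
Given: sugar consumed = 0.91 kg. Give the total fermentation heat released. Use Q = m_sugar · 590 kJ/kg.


Q = 0.91 · 590

536.9000 kJ


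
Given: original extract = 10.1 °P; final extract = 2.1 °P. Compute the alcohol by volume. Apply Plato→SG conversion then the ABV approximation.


SG = 259/(259 − P);  ABV = (OG − FG)·131.25
OG = 259/(259 − 10.1) = 1.0406
FG = 259/(259 − 2.1) = 1.0082
ABV = (1.0406 − 1.0082)·131.25

4.2530 % ABV


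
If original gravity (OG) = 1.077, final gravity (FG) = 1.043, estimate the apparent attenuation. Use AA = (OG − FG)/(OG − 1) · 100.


AA = (1.077 − 1.043)/(1.077 − 1) · 100

44.1558 %


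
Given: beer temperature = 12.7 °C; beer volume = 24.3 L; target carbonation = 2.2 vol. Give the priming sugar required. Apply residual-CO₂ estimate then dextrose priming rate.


residual = 14.695·(0.01821 + 0.09011·e^(−0.04·T));  sugar = (target − residual)·4.0·V
residual = 14.695·(0.01821 + 0.09011·e^(−0.04·12.7)) = 1.0643
sugar = (2.2 − 1.0643)·4.0·24.3

110.3858 g
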